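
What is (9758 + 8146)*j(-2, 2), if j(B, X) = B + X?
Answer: 0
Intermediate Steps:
(9758 + 8146)*j(-2, 2) = (9758 + 8146)*(-2 + 2) = 17904*0 = 0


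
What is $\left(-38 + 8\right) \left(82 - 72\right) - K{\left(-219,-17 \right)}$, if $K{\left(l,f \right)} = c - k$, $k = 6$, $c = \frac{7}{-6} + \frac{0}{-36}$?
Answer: $- \frac{1757}{6} \approx -292.83$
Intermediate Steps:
$c = - \frac{7}{6}$ ($c = 7 \left(- \frac{1}{6}\right) + 0 \left(- \frac{1}{36}\right) = - \frac{7}{6} + 0 = - \frac{7}{6} \approx -1.1667$)
$K{\left(l,f \right)} = - \frac{43}{6}$ ($K{\left(l,f \right)} = - \frac{7}{6} - 6 = - \frac{43}{6}$)
$\left(-38 + 8\right) \left(82 - 72\right) - K{\left(-219,-17 \right)} = \left(-38 + 8\right) \left(82 - 72\right) - - \frac{43}{6} = \left(-30\right) 10 + \frac{43}{6} = -300 + \frac{43}{6} = - \frac{1757}{6}$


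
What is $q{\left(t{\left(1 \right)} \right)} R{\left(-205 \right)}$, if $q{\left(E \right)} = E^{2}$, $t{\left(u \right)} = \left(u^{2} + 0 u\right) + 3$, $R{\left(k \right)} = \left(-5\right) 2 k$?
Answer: $32800$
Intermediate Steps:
$R{\left(k \right)} = - 10 k$
$t{\left(u \right)} = 3 + u^{2}$ ($t{\left(u \right)} = \left(u^{2} + 0\right) + 3 = u^{2} + 3 = 3 + u^{2}$)
$q{\left(t{\left(1 \right)} \right)} R{\left(-205 \right)} = \left(3 + 1^{2}\right)^{2} \left(\left(-10\right) \left(-205\right)\right) = \left(3 + 1\right)^{2} \cdot 2050 = 4^{2} \cdot 2050 = 16 \cdot 2050 = 32800$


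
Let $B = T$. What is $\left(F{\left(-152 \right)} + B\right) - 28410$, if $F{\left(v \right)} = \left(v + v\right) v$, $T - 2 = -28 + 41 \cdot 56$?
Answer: $20068$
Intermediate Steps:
$T = 2270$ ($T = 2 + \left(-28 + 41 \cdot 56\right) = 2 + \left(-28 + 2296\right) = 2 + 2268 = 2270$)
$F{\left(v \right)} = 2 v^{2}$ ($F{\left(v \right)} = 2 v v = 2 v^{2}$)
$B = 2270$
$\left(F{\left(-152 \right)} + B\right) - 28410 = \left(2 \left(-152\right)^{2} + 2270\right) - 28410 = \left(2 \cdot 23104 + 2270\right) - 28410 = \left(46208 + 2270\right) - 28410 = 48478 - 28410 = 20068$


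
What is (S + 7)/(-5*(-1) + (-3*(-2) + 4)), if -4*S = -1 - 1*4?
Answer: 11/20 ≈ 0.55000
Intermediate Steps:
S = 5/4 (S = -(-1 - 1*4)/4 = -(-1 - 4)/4 = -1/4*(-5) = 5/4 ≈ 1.2500)
(S + 7)/(-5*(-1) + (-3*(-2) + 4)) = (5/4 + 7)/(-5*(-1) + (-3*(-2) + 4)) = 33/(4*(5 + (6 + 4))) = 33/(4*(5 + 10)) = (33/4)/15 = (33/4)*(1/15) = 11/20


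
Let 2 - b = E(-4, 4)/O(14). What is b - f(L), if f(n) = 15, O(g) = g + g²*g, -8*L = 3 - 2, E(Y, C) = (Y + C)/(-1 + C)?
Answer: -13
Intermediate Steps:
E(Y, C) = (C + Y)/(-1 + C)
L = -⅛ (L = -(3 - 2)/8 = -⅛*1 = -⅛ ≈ -0.12500)
O(g) = g + g³
b = 2 (b = 2 - (4 - 4)/(-1 + 4)/(14 + 14³) = 2 - 0/3/(14 + 2744) = 2 - (⅓)*0/2758 = 2 - 0/2758 = 2 - 1*0 = 2 + 0 = 2)
b - f(L) = 2 - 1*15 = 2 - 15 = -13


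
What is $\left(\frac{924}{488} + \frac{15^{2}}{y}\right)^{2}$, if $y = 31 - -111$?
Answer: $\frac{226893969}{18757561} \approx 12.096$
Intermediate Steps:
$y = 142$ ($y = 31 + 111 = 142$)
$\left(\frac{924}{488} + \frac{15^{2}}{y}\right)^{2} = \left(\frac{924}{488} + \frac{15^{2}}{142}\right)^{2} = \left(924 \cdot \frac{1}{488} + 225 \cdot \frac{1}{142}\right)^{2} = \left(\frac{231}{122} + \frac{225}{142}\right)^{2} = \left(\frac{15063}{4331}\right)^{2} = \frac{226893969}{18757561}$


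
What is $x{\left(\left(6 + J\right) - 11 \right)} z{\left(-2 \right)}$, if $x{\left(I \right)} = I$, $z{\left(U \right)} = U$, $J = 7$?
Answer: $-4$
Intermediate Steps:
$x{\left(\left(6 + J\right) - 11 \right)} z{\left(-2 \right)} = \left(\left(6 + 7\right) - 11\right) \left(-2\right) = \left(13 - 11\right) \left(-2\right) = 2 \left(-2\right) = -4$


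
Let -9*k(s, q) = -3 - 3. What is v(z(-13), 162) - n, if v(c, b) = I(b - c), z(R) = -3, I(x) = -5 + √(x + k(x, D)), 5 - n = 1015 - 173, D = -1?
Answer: 832 + √1491/3 ≈ 844.87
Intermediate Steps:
n = -837 (n = 5 - (1015 - 173) = 5 - 1*842 = 5 - 842 = -837)
k(s, q) = ⅔ (k(s, q) = -(-3 - 3)/9 = -⅑*(-6) = ⅔)
I(x) = -5 + √(⅔ + x) (I(x) = -5 + √(x + ⅔) = -5 + √(⅔ + x))
v(c, b) = -5 + √(6 - 9*c + 9*b)/3 (v(c, b) = -5 + √(6 + 9*(b - c))/3 = -5 + √(6 + (-9*c + 9*b))/3 = -5 + √(6 - 9*c + 9*b)/3)
v(z(-13), 162) - n = (-5 + √(6 - 9*(-3) + 9*162)/3) - 1*(-837) = (-5 + √(6 + 27 + 1458)/3) + 837 = (-5 + √1491/3) + 837 = 832 + √1491/3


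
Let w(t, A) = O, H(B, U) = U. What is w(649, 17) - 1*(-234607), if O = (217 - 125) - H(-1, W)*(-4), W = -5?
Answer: 234679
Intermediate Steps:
O = 72 (O = (217 - 125) - 1*(-5)*(-4) = 92 + 5*(-4) = 92 - 20 = 72)
w(t, A) = 72
w(649, 17) - 1*(-234607) = 72 - 1*(-234607) = 72 + 234607 = 234679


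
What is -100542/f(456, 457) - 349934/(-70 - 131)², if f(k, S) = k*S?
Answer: -12830907245/1403207532 ≈ -9.1440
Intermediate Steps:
f(k, S) = S*k
-100542/f(456, 457) - 349934/(-70 - 131)² = -100542/(457*456) - 349934/(-70 - 131)² = -100542/208392 - 349934/((-201)²) = -100542*1/208392 - 349934/40401 = -16757/34732 - 349934*1/40401 = -16757/34732 - 349934/40401 = -12830907245/1403207532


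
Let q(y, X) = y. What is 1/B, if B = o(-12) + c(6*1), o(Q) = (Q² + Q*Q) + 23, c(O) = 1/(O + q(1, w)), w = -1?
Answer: 7/2178 ≈ 0.0032140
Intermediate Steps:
c(O) = 1/(1 + O) (c(O) = 1/(O + 1) = 1/(1 + O))
o(Q) = 23 + 2*Q² (o(Q) = (Q² + Q²) + 23 = 2*Q² + 23 = 23 + 2*Q²)
B = 2178/7 (B = (23 + 2*(-12)²) + 1/(1 + 6*1) = (23 + 2*144) + 1/(1 + 6) = (23 + 288) + 1/7 = 311 + ⅐ = 2178/7 ≈ 311.14)
1/B = 1/(2178/7) = 7/2178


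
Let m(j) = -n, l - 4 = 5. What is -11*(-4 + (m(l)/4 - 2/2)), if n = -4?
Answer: 44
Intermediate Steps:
l = 9 (l = 4 + 5 = 9)
m(j) = 4 (m(j) = -1*(-4) = 4)
-11*(-4 + (m(l)/4 - 2/2)) = -11*(-4 + (4/4 - 2/2)) = -11*(-4 + (4*(¼) - 2*½)) = -11*(-4 + (1 - 1)) = -11*(-4 + 0) = -11*(-4) = 44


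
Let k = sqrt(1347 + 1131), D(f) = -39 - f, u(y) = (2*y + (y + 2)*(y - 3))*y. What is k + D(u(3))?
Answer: -57 + sqrt(2478) ≈ -7.2205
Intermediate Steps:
u(y) = y*(2*y + (-3 + y)*(2 + y)) (u(y) = (2*y + (2 + y)*(-3 + y))*y = (2*y + (-3 + y)*(2 + y))*y = y*(2*y + (-3 + y)*(2 + y)))
k = sqrt(2478) ≈ 49.780
k + D(u(3)) = sqrt(2478) + (-39 - 3*(-6 + 3 + 3**2)) = sqrt(2478) + (-39 - 3*(-6 + 3 + 9)) = sqrt(2478) + (-39 - 3*6) = sqrt(2478) + (-39 - 1*18) = sqrt(2478) + (-39 - 18) = sqrt(2478) - 57 = -57 + sqrt(2478)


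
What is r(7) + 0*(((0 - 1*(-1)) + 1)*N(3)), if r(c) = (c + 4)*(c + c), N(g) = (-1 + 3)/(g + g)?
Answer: 154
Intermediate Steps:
N(g) = 1/g (N(g) = 2/((2*g)) = 2*(1/(2*g)) = 1/g)
r(c) = 2*c*(4 + c) (r(c) = (4 + c)*(2*c) = 2*c*(4 + c))
r(7) + 0*(((0 - 1*(-1)) + 1)*N(3)) = 2*7*(4 + 7) + 0*(((0 - 1*(-1)) + 1)/3) = 2*7*11 + 0*(((0 + 1) + 1)*(1/3)) = 154 + 0*((1 + 1)*(1/3)) = 154 + 0*(2*(1/3)) = 154 + 0*(2/3) = 154 + 0 = 154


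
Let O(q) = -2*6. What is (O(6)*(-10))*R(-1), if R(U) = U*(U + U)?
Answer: 240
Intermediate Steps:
O(q) = -12
R(U) = 2*U² (R(U) = U*(2*U) = 2*U²)
(O(6)*(-10))*R(-1) = (-12*(-10))*(2*(-1)²) = 120*(2*1) = 120*2 = 240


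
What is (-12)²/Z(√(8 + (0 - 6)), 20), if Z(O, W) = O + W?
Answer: 1440/199 - 72*√2/199 ≈ 6.7245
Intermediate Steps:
(-12)²/Z(√(8 + (0 - 6)), 20) = (-12)²/(√(8 + (0 - 6)) + 20) = 144/(√(8 - 6) + 20) = 144/(√2 + 20) = 144/(20 + √2)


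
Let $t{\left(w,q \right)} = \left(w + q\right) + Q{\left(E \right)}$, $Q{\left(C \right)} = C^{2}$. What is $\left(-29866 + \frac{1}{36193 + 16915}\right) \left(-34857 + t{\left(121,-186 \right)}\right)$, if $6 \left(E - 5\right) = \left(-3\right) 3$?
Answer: $\frac{221484703186753}{212432} \approx 1.0426 \cdot 10^{9}$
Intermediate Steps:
$E = \frac{7}{2}$ ($E = 5 + \frac{\left(-3\right) 3}{6} = 5 + \frac{1}{6} \left(-9\right) = 5 - \frac{3}{2} = \frac{7}{2} \approx 3.5$)
$t{\left(w,q \right)} = \frac{49}{4} + q + w$ ($t{\left(w,q \right)} = \left(w + q\right) + \left(\frac{7}{2}\right)^{2} = \left(q + w\right) + \frac{49}{4} = \frac{49}{4} + q + w$)
$\left(-29866 + \frac{1}{36193 + 16915}\right) \left(-34857 + t{\left(121,-186 \right)}\right) = \left(-29866 + \frac{1}{36193 + 16915}\right) \left(-34857 + \left(\frac{49}{4} - 186 + 121\right)\right) = \left(-29866 + \frac{1}{53108}\right) \left(-34857 - \frac{211}{4}\right) = \left(-29866 + \frac{1}{53108}\right) \left(- \frac{139639}{4}\right) = \left(- \frac{1586123527}{53108}\right) \left(- \frac{139639}{4}\right) = \frac{221484703186753}{212432}$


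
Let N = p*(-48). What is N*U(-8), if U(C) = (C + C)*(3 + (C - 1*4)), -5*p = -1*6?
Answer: -41472/5 ≈ -8294.4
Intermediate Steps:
p = 6/5 (p = -(-1)*6/5 = -1/5*(-6) = 6/5 ≈ 1.2000)
U(C) = 2*C*(-1 + C) (U(C) = (2*C)*(3 + (C - 4)) = (2*C)*(3 + (-4 + C)) = (2*C)*(-1 + C) = 2*C*(-1 + C))
N = -288/5 (N = (6/5)*(-48) = -288/5 ≈ -57.600)
N*U(-8) = -576*(-8)*(-1 - 8)/5 = -576*(-8)*(-9)/5 = -288/5*144 = -41472/5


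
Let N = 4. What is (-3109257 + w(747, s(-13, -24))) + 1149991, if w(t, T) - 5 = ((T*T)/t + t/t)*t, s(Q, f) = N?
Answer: -1958498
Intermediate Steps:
s(Q, f) = 4
w(t, T) = 5 + t*(1 + T²/t) (w(t, T) = 5 + ((T*T)/t + t/t)*t = 5 + (T²/t + 1)*t = 5 + (1 + T²/t)*t = 5 + t*(1 + T²/t))
(-3109257 + w(747, s(-13, -24))) + 1149991 = (-3109257 + (5 + 747 + 4²)) + 1149991 = (-3109257 + (5 + 747 + 16)) + 1149991 = (-3109257 + 768) + 1149991 = -3108489 + 1149991 = -1958498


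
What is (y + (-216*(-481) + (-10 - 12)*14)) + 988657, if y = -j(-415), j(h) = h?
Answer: 1092660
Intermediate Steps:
y = 415 (y = -1*(-415) = 415)
(y + (-216*(-481) + (-10 - 12)*14)) + 988657 = (415 + (-216*(-481) + (-10 - 12)*14)) + 988657 = (415 + (103896 - 22*14)) + 988657 = (415 + (103896 - 308)) + 988657 = (415 + 103588) + 988657 = 104003 + 988657 = 1092660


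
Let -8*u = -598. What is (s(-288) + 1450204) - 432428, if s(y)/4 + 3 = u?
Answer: 1018063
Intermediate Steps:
u = 299/4 (u = -⅛*(-598) = 299/4 ≈ 74.750)
s(y) = 287 (s(y) = -12 + 4*(299/4) = -12 + 299 = 287)
(s(-288) + 1450204) - 432428 = (287 + 1450204) - 432428 = 1450491 - 432428 = 1018063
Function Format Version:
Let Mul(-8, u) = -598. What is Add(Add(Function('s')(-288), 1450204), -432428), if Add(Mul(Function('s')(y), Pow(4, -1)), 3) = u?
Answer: 1018063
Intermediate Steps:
u = Rational(299, 4) (u = Mul(Rational(-1, 8), -598) = Rational(299, 4) ≈ 74.750)
Function('s')(y) = 287 (Function('s')(y) = Add(-12, Mul(4, Rational(299, 4))) = Add(-12, 299) = 287)
Add(Add(Function('s')(-288), 1450204), -432428) = Add(Add(287, 1450204), -432428) = Add(1450491, -432428) = 1018063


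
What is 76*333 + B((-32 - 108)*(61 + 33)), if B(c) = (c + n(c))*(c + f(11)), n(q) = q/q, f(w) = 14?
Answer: 173013522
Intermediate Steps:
n(q) = 1
B(c) = (1 + c)*(14 + c) (B(c) = (c + 1)*(c + 14) = (1 + c)*(14 + c))
76*333 + B((-32 - 108)*(61 + 33)) = 76*333 + (14 + ((-32 - 108)*(61 + 33))**2 + 15*((-32 - 108)*(61 + 33))) = 25308 + (14 + (-140*94)**2 + 15*(-140*94)) = 25308 + (14 + (-13160)**2 + 15*(-13160)) = 25308 + (14 + 173185600 - 197400) = 25308 + 172988214 = 173013522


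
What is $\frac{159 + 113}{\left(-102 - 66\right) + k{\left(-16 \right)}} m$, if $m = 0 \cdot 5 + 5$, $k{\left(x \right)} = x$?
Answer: $- \frac{170}{23} \approx -7.3913$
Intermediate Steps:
$m = 5$ ($m = 0 + 5 = 5$)
$\frac{159 + 113}{\left(-102 - 66\right) + k{\left(-16 \right)}} m = \frac{159 + 113}{\left(-102 - 66\right) - 16} \cdot 5 = \frac{272}{\left(-102 - 66\right) - 16} \cdot 5 = \frac{272}{-168 - 16} \cdot 5 = \frac{272}{-184} \cdot 5 = 272 \left(- \frac{1}{184}\right) 5 = \left(- \frac{34}{23}\right) 5 = - \frac{170}{23}$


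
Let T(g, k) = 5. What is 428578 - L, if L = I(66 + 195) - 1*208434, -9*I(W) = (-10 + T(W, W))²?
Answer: 5733133/9 ≈ 6.3702e+5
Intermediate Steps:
I(W) = -25/9 (I(W) = -(-10 + 5)²/9 = -⅑*(-5)² = -⅑*25 = -25/9)
L = -1875931/9 (L = -25/9 - 1*208434 = -25/9 - 208434 = -1875931/9 ≈ -2.0844e+5)
428578 - L = 428578 - 1*(-1875931/9) = 428578 + 1875931/9 = 5733133/9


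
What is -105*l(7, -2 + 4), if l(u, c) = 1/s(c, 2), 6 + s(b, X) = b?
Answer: 105/4 ≈ 26.250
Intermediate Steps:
s(b, X) = -6 + b
l(u, c) = 1/(-6 + c)
-105*l(7, -2 + 4) = -105/(-6 + (-2 + 4)) = -105/(-6 + 2) = -105/(-4) = -105*(-¼) = 105/4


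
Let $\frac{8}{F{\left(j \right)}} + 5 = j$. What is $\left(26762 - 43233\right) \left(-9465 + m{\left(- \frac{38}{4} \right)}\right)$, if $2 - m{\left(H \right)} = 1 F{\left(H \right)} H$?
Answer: $\frac{4522590709}{29} \approx 1.5595 \cdot 10^{8}$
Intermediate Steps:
$F{\left(j \right)} = \frac{8}{-5 + j}$
$m{\left(H \right)} = 2 - \frac{8 H}{-5 + H}$ ($m{\left(H \right)} = 2 - 1 \frac{8}{-5 + H} H = 2 - \frac{8}{-5 + H} H = 2 - \frac{8 H}{-5 + H}$)
$\left(26762 - 43233\right) \left(-9465 + m{\left(- \frac{38}{4} \right)}\right) = \left(26762 - 43233\right) \left(-9465 + \frac{2 \left(-5 - 3 \left(- \frac{38}{4}\right)\right)}{-5 - \frac{38}{4}}\right) = - 16471 \left(-9465 + \frac{2 \left(-5 - 3 \left(\left(-38\right) \frac{1}{4}\right)\right)}{-5 - \frac{19}{2}}\right) = - 16471 \left(-9465 + \frac{2 \left(-5 - - \frac{57}{2}\right)}{-5 - \frac{19}{2}}\right) = - 16471 \left(-9465 + \frac{2 \left(-5 + \frac{57}{2}\right)}{- \frac{29}{2}}\right) = - 16471 \left(-9465 + 2 \left(- \frac{2}{29}\right) \frac{47}{2}\right) = - 16471 \left(-9465 - \frac{94}{29}\right) = \left(-16471\right) \left(- \frac{274579}{29}\right) = \frac{4522590709}{29}$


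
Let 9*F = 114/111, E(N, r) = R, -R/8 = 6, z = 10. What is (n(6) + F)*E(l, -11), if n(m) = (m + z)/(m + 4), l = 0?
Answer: -45664/555 ≈ -82.277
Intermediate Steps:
n(m) = (10 + m)/(4 + m) (n(m) = (m + 10)/(m + 4) = (10 + m)/(4 + m))
R = -48 (R = -8*6 = -48)
E(N, r) = -48
F = 38/333 (F = (114/111)/9 = (114*(1/111))/9 = (⅑)*(38/37) = 38/333 ≈ 0.11411)
(n(6) + F)*E(l, -11) = ((10 + 6)/(4 + 6) + 38/333)*(-48) = (16/10 + 38/333)*(-48) = ((⅒)*16 + 38/333)*(-48) = (8/5 + 38/333)*(-48) = (2854/1665)*(-48) = -45664/555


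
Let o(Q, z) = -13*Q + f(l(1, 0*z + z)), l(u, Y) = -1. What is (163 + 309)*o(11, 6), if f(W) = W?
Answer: -67968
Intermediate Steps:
o(Q, z) = -1 - 13*Q (o(Q, z) = -13*Q - 1 = -1 - 13*Q)
(163 + 309)*o(11, 6) = (163 + 309)*(-1 - 13*11) = 472*(-1 - 143) = 472*(-144) = -67968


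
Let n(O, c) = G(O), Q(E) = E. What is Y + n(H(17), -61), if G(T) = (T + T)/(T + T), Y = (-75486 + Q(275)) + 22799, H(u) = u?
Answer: -52411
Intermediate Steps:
Y = -52412 (Y = (-75486 + 275) + 22799 = -75211 + 22799 = -52412)
G(T) = 1 (G(T) = (2*T)/((2*T)) = (2*T)*(1/(2*T)) = 1)
n(O, c) = 1
Y + n(H(17), -61) = -52412 + 1 = -52411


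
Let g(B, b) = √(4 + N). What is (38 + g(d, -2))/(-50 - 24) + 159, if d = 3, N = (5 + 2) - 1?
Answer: 5864/37 - √10/74 ≈ 158.44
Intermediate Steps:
N = 6 (N = 7 - 1 = 6)
g(B, b) = √10 (g(B, b) = √(4 + 6) = √10)
(38 + g(d, -2))/(-50 - 24) + 159 = (38 + √10)/(-50 - 24) + 159 = (38 + √10)/(-74) + 159 = (38 + √10)*(-1/74) + 159 = (-19/37 - √10/74) + 159 = 5864/37 - √10/74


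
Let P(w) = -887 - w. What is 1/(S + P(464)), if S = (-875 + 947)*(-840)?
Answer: -1/61831 ≈ -1.6173e-5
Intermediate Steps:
S = -60480 (S = 72*(-840) = -60480)
1/(S + P(464)) = 1/(-60480 + (-887 - 1*464)) = 1/(-60480 + (-887 - 464)) = 1/(-60480 - 1351) = 1/(-61831) = -1/61831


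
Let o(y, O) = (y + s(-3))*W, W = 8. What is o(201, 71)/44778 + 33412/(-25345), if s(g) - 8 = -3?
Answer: -727176988/567449205 ≈ -1.2815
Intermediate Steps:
s(g) = 5 (s(g) = 8 - 3 = 5)
o(y, O) = 40 + 8*y (o(y, O) = (y + 5)*8 = (5 + y)*8 = 40 + 8*y)
o(201, 71)/44778 + 33412/(-25345) = (40 + 8*201)/44778 + 33412/(-25345) = (40 + 1608)*(1/44778) + 33412*(-1/25345) = 1648*(1/44778) - 33412/25345 = 824/22389 - 33412/25345 = -727176988/567449205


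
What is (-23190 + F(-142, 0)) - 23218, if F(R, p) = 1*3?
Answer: -46405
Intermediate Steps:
F(R, p) = 3
(-23190 + F(-142, 0)) - 23218 = (-23190 + 3) - 23218 = -23187 - 23218 = -46405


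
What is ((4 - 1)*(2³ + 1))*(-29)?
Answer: -783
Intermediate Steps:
((4 - 1)*(2³ + 1))*(-29) = (3*(8 + 1))*(-29) = (3*9)*(-29) = 27*(-29) = -783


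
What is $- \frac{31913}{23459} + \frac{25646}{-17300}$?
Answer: $- \frac{576862207}{202920350} \approx -2.8428$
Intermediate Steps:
$- \frac{31913}{23459} + \frac{25646}{-17300} = \left(-31913\right) \frac{1}{23459} + 25646 \left(- \frac{1}{17300}\right) = - \frac{31913}{23459} - \frac{12823}{8650} = - \frac{576862207}{202920350}$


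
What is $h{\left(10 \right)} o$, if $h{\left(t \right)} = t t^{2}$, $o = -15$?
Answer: $-15000$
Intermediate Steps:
$h{\left(t \right)} = t^{3}$
$h{\left(10 \right)} o = 10^{3} \left(-15\right) = 1000 \left(-15\right) = -15000$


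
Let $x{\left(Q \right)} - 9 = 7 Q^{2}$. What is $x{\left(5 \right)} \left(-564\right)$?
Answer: $-103776$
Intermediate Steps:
$x{\left(Q \right)} = 9 + 7 Q^{2}$
$x{\left(5 \right)} \left(-564\right) = \left(9 + 7 \cdot 5^{2}\right) \left(-564\right) = \left(9 + 7 \cdot 25\right) \left(-564\right) = \left(9 + 175\right) \left(-564\right) = 184 \left(-564\right) = -103776$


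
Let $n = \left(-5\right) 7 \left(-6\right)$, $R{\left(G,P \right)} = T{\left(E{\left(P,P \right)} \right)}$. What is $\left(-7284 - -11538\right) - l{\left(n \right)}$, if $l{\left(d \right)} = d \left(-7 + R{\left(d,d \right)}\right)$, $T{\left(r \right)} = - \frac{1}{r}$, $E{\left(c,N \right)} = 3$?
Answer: $5794$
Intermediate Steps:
$R{\left(G,P \right)} = - \frac{1}{3}$
$n = 210$ ($n = \left(-35\right) \left(-6\right) = 210$)
$l{\left(d \right)} = - \frac{22 d}{3}$ ($l{\left(d \right)} = d \left(-7 - \frac{1}{3}\right) = d \left(- \frac{22}{3}\right) = - \frac{22 d}{3}$)
$\left(-7284 - -11538\right) - l{\left(n \right)} = \left(-7284 - -11538\right) - \left(- \frac{22}{3}\right) 210 = \left(-7284 + 11538\right) - -1540 = 4254 + 1540 = 5794$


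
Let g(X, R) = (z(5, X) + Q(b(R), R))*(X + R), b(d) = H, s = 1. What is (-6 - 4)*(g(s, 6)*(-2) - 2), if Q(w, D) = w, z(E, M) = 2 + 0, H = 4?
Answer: 860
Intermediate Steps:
b(d) = 4
z(E, M) = 2
g(X, R) = 6*R + 6*X (g(X, R) = (2 + 4)*(X + R) = 6*(R + X) = 6*R + 6*X)
(-6 - 4)*(g(s, 6)*(-2) - 2) = (-6 - 4)*((6*6 + 6*1)*(-2) - 2) = -10*((36 + 6)*(-2) - 2) = -10*(42*(-2) - 2) = -10*(-84 - 2) = -10*(-86) = 860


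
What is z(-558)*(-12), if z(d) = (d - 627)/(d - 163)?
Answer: -14220/721 ≈ -19.723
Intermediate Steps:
z(d) = (-627 + d)/(-163 + d)
z(-558)*(-12) = ((-627 - 558)/(-163 - 558))*(-12) = (-1185/(-721))*(-12) = -1/721*(-1185)*(-12) = (1185/721)*(-12) = -14220/721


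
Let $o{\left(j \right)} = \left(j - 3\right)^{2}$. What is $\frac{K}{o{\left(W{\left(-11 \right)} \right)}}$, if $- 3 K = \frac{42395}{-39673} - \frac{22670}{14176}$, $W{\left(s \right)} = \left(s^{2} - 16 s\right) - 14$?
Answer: $\frac{150037843}{13227752616960} \approx 1.1343 \cdot 10^{-5}$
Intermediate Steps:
$W{\left(s \right)} = -14 + s^{2} - 16 s$
$K = \frac{750189215}{843606672}$ ($K = - \frac{\frac{42395}{-39673} - \frac{22670}{14176}}{3} = - \frac{42395 \left(- \frac{1}{39673}\right) - \frac{11335}{7088}}{3} = - \frac{- \frac{42395}{39673} - \frac{11335}{7088}}{3} = \left(- \frac{1}{3}\right) \left(- \frac{750189215}{281202224}\right) = \frac{750189215}{843606672} \approx 0.88926$)
$o{\left(j \right)} = \left(-3 + j\right)^{2}$
$\frac{K}{o{\left(W{\left(-11 \right)} \right)}} = \frac{750189215}{843606672 \left(-3 - \left(-162 - 121\right)\right)^{2}} = \frac{750189215}{843606672 \left(-3 + \left(-14 + 121 + 176\right)\right)^{2}} = \frac{750189215}{843606672 \left(-3 + 283\right)^{2}} = \frac{750189215}{843606672 \cdot 280^{2}} = \frac{750189215}{843606672 \cdot 78400} = \frac{750189215}{843606672} \cdot \frac{1}{78400} = \frac{150037843}{13227752616960}$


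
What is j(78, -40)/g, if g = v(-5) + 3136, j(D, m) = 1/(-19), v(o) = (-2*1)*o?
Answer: -1/59774 ≈ -1.6730e-5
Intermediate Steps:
v(o) = -2*o
j(D, m) = -1/19
g = 3146 (g = -2*(-5) + 3136 = 10 + 3136 = 3146)
j(78, -40)/g = -1/19/3146 = -1/19*1/3146 = -1/59774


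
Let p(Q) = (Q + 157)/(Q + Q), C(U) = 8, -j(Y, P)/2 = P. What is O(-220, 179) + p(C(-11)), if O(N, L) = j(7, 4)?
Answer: 37/16 ≈ 2.3125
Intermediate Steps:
j(Y, P) = -2*P
O(N, L) = -8 (O(N, L) = -2*4 = -8)
p(Q) = (157 + Q)/(2*Q) (p(Q) = (157 + Q)/((2*Q)) = (157 + Q)*(1/(2*Q)) = (157 + Q)/(2*Q))
O(-220, 179) + p(C(-11)) = -8 + (½)*(157 + 8)/8 = -8 + (½)*(⅛)*165 = -8 + 165/16 = 37/16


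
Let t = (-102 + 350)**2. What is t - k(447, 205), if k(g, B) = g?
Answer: 61057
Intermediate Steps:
t = 61504 (t = 248**2 = 61504)
t - k(447, 205) = 61504 - 1*447 = 61504 - 447 = 61057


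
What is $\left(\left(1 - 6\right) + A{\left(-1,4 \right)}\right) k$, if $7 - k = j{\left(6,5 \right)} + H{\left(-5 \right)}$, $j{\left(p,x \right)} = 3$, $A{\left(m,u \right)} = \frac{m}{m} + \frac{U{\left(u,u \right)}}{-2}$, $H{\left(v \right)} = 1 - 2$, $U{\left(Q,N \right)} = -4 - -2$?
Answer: $-15$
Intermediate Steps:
$U{\left(Q,N \right)} = -2$ ($U{\left(Q,N \right)} = -4 + 2 = -2$)
$H{\left(v \right)} = -1$ ($H{\left(v \right)} = 1 - 2 = -1$)
$A{\left(m,u \right)} = 2$ ($A{\left(m,u \right)} = \frac{m}{m} - \frac{2}{-2} = 1 - -1 = 1 + 1 = 2$)
$k = 5$ ($k = 7 - \left(3 - 1\right) = 7 - 2 = 5$)
$\left(\left(1 - 6\right) + A{\left(-1,4 \right)}\right) k = \left(\left(1 - 6\right) + 2\right) 5 = \left(-5 + 2\right) 5 = \left(-3\right) 5 = -15$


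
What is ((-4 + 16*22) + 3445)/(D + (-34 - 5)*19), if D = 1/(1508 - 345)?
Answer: -4411259/861782 ≈ -5.1188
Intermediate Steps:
D = 1/1163 ≈ 0.00085985
((-4 + 16*22) + 3445)/(D + (-34 - 5)*19) = ((-4 + 16*22) + 3445)/(1/1163 + (-34 - 5)*19) = ((-4 + 352) + 3445)/(1/1163 - 39*19) = (348 + 3445)/(1/1163 - 741) = 3793/(-861782/1163) = 3793*(-1163/861782) = -4411259/861782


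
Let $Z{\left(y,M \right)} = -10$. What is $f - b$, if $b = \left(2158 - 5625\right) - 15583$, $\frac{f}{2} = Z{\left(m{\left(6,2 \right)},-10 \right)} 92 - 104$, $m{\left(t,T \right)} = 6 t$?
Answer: $17002$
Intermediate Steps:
$f = -2048$ ($f = 2 \left(\left(-10\right) 92 - 104\right) = 2 \left(-920 - 104\right) = 2 \left(-1024\right) = -2048$)
$b = -19050$ ($b = -3467 - 15583 = -19050$)
$f - b = -2048 - -19050 = -2048 + 19050 = 17002$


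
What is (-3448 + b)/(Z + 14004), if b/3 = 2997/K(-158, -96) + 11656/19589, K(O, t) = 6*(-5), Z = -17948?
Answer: 733787273/772590160 ≈ 0.94978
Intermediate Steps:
K(O, t) = -30
b = -58358553/195890 (b = 3*(2997/(-30) + 11656/19589) = 3*(2997*(-1/30) + 11656*(1/19589)) = 3*(-999/10 + 11656/19589) = 3*(-19452851/195890) = -58358553/195890 ≈ -297.92)
(-3448 + b)/(Z + 14004) = (-3448 - 58358553/195890)/(-17948 + 14004) = -733787273/195890/(-3944) = -733787273/195890*(-1/3944) = 733787273/772590160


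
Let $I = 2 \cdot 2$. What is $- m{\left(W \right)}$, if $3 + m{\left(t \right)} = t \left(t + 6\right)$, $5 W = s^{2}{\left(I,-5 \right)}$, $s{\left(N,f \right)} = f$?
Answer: $-52$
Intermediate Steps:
$I = 4$
$W = 5$ ($W = \frac{\left(-5\right)^{2}}{5} = \frac{1}{5} \cdot 25 = 5$)
$m{\left(t \right)} = -3 + t \left(6 + t\right)$ ($m{\left(t \right)} = -3 + t \left(t + 6\right) = -3 + t \left(6 + t\right)$)
$- m{\left(W \right)} = - (-3 + 5^{2} + 6 \cdot 5) = - (-3 + 25 + 30) = \left(-1\right) 52 = -52$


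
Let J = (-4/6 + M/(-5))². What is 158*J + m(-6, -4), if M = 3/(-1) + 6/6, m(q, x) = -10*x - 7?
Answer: 9953/225 ≈ 44.236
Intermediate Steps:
m(q, x) = -7 - 10*x
M = -2 (M = 3*(-1) + 6*(⅙) = -3 + 1 = -2)
J = 16/225 (J = (-4/6 - 2/(-5))² = (-4*⅙ - 2*(-⅕))² = (-⅔ + ⅖)² = (-4/15)² = 16/225 ≈ 0.071111)
158*J + m(-6, -4) = 158*(16/225) + (-7 - 10*(-4)) = 2528/225 + (-7 + 40) = 2528/225 + 33 = 9953/225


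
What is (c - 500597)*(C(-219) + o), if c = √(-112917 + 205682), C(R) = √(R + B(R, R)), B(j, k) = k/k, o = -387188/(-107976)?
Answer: -(96797 + 26994*I*√218)*(500597 - √92765)/26994 ≈ -1.794e+6 - 7.3867e+6*I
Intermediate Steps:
o = 96797/26994 (o = -387188*(-1/107976) = 96797/26994 ≈ 3.5859)
B(j, k) = 1
C(R) = √(1 + R) (C(R) = √(R + 1) = √(1 + R))
c = √92765 ≈ 304.57
(c - 500597)*(C(-219) + o) = (√92765 - 500597)*(√(1 - 219) + 96797/26994) = (-500597 + √92765)*(√(-218) + 96797/26994) = (-500597 + √92765)*(I*√218 + 96797/26994) = (-500597 + √92765)*(96797/26994 + I*√218)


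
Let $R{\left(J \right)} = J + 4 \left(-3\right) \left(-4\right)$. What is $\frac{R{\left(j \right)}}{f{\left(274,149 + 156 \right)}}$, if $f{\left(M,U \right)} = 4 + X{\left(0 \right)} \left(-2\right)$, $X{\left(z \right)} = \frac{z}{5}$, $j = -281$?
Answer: $- \frac{233}{4} \approx -58.25$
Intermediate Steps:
$X{\left(z \right)} = \frac{z}{5}$ ($X{\left(z \right)} = z \frac{1}{5} = \frac{z}{5}$)
$R{\left(J \right)} = 48 + J$ ($R{\left(J \right)} = J - -48 = J + 48 = 48 + J$)
$f{\left(M,U \right)} = 4$ ($f{\left(M,U \right)} = 4 + \frac{1}{5} \cdot 0 \left(-2\right) = 4 + 0 \left(-2\right) = 4 + 0 = 4$)
$\frac{R{\left(j \right)}}{f{\left(274,149 + 156 \right)}} = \frac{48 - 281}{4} = \left(-233\right) \frac{1}{4} = - \frac{233}{4}$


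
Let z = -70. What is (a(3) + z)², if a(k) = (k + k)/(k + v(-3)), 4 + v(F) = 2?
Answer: 4096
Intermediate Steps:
v(F) = -2 (v(F) = -4 + 2 = -2)
a(k) = 2*k/(-2 + k) (a(k) = (k + k)/(k - 2) = (2*k)/(-2 + k) = 2*k/(-2 + k))
(a(3) + z)² = (2*3/(-2 + 3) - 70)² = (2*3/1 - 70)² = (2*3*1 - 70)² = (6 - 70)² = (-64)² = 4096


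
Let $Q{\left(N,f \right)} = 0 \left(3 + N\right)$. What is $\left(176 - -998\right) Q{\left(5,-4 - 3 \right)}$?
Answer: $0$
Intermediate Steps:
$Q{\left(N,f \right)} = 0$
$\left(176 - -998\right) Q{\left(5,-4 - 3 \right)} = \left(176 - -998\right) 0 = \left(176 + 998\right) 0 = 1174 \cdot 0 = 0$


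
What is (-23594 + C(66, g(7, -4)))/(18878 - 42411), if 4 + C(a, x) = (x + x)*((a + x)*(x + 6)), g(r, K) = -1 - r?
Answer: 21742/23533 ≈ 0.92389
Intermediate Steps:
C(a, x) = -4 + 2*x*(6 + x)*(a + x) (C(a, x) = -4 + (x + x)*((a + x)*(x + 6)) = -4 + (2*x)*((a + x)*(6 + x)) = -4 + (2*x)*((6 + x)*(a + x)) = -4 + 2*x*(6 + x)*(a + x))
(-23594 + C(66, g(7, -4)))/(18878 - 42411) = (-23594 + (-4 + 2*(-1 - 1*7)**3 + 12*(-1 - 1*7)**2 + 2*66*(-1 - 1*7)**2 + 12*66*(-1 - 1*7)))/(18878 - 42411) = (-23594 + (-4 + 2*(-1 - 7)**3 + 12*(-1 - 7)**2 + 2*66*(-1 - 7)**2 + 12*66*(-1 - 7)))/(-23533) = (-23594 + (-4 + 2*(-8)**3 + 12*(-8)**2 + 2*66*(-8)**2 + 12*66*(-8)))*(-1/23533) = (-23594 + (-4 + 2*(-512) + 12*64 + 2*66*64 - 6336))*(-1/23533) = (-23594 + (-4 - 1024 + 768 + 8448 - 6336))*(-1/23533) = (-23594 + 1852)*(-1/23533) = -21742*(-1/23533) = 21742/23533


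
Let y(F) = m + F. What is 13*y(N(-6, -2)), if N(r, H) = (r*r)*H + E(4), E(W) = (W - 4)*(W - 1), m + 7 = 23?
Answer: -728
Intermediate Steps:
m = 16 (m = -7 + 23 = 16)
E(W) = (-1 + W)*(-4 + W) (E(W) = (-4 + W)*(-1 + W) = (-1 + W)*(-4 + W))
N(r, H) = H*r² (N(r, H) = (r*r)*H + (4 + 4² - 5*4) = r²*H + (4 + 16 - 20) = H*r² + 0 = H*r²)
y(F) = 16 + F
13*y(N(-6, -2)) = 13*(16 - 2*(-6)²) = 13*(16 - 2*36) = 13*(16 - 72) = 13*(-56) = -728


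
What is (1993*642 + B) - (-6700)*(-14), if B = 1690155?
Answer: 2875861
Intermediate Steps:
(1993*642 + B) - (-6700)*(-14) = (1993*642 + 1690155) - (-6700)*(-14) = (1279506 + 1690155) - 1*93800 = 2969661 - 93800 = 2875861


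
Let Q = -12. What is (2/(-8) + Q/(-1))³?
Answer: 103823/64 ≈ 1622.2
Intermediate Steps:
(2/(-8) + Q/(-1))³ = (2/(-8) - 12/(-1))³ = (2*(-⅛) - 12*(-1))³ = (-¼ + 12)³ = (47/4)³ = 103823/64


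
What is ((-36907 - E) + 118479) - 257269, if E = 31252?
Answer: -206949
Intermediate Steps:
((-36907 - E) + 118479) - 257269 = ((-36907 - 1*31252) + 118479) - 257269 = ((-36907 - 31252) + 118479) - 257269 = (-68159 + 118479) - 257269 = 50320 - 257269 = -206949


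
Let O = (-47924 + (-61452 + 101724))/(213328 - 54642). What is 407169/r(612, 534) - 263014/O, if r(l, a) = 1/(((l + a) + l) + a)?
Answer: 1795705728625/1913 ≈ 9.3869e+8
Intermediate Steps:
O = -3826/79343 (O = (-47924 + 40272)/158686 = -7652*1/158686 = -3826/79343 ≈ -0.048221)
r(l, a) = 1/(2*a + 2*l) (r(l, a) = 1/(((a + l) + l) + a) = 1/((a + 2*l) + a) = 1/(2*a + 2*l))
407169/r(612, 534) - 263014/O = 407169/((1/(2*(534 + 612)))) - 263014/(-3826/79343) = 407169/(((½)/1146)) - 263014*(-79343/3826) = 407169/(((½)*(1/1146))) + 10434159901/1913 = 407169/(1/2292) + 10434159901/1913 = 407169*2292 + 10434159901/1913 = 933231348 + 10434159901/1913 = 1795705728625/1913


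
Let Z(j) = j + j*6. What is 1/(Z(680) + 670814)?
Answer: 1/675574 ≈ 1.4802e-6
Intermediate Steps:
Z(j) = 7*j (Z(j) = j + 6*j = 7*j)
1/(Z(680) + 670814) = 1/(7*680 + 670814) = 1/(4760 + 670814) = 1/675574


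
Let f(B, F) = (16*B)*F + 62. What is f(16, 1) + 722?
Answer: 1040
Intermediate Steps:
f(B, F) = 62 + 16*B*F (f(B, F) = 16*B*F + 62 = 62 + 16*B*F)
f(16, 1) + 722 = (62 + 16*16*1) + 722 = (62 + 256) + 722 = 318 + 722 = 1040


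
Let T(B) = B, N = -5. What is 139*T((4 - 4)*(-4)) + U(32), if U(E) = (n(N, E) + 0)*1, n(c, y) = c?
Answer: -5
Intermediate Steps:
U(E) = -5 (U(E) = (-5 + 0)*1 = -5*1 = -5)
139*T((4 - 4)*(-4)) + U(32) = 139*((4 - 4)*(-4)) - 5 = 139*(0*(-4)) - 5 = 139*0 - 5 = 0 - 5 = -5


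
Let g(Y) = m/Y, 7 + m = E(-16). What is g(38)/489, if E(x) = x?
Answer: -23/18582 ≈ -0.0012378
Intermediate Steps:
m = -23 (m = -7 - 16 = -23)
g(Y) = -23/Y
g(38)/489 = -23/38/489 = -23*1/38*(1/489) = -23/38*1/489 = -23/18582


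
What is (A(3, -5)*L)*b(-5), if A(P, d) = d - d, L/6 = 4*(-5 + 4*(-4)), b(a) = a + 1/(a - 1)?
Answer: 0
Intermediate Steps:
b(a) = a + 1/(-1 + a)
L = -504 (L = 6*(4*(-5 + 4*(-4))) = 6*(4*(-5 - 16)) = 6*(4*(-21)) = 6*(-84) = -504)
A(P, d) = 0
(A(3, -5)*L)*b(-5) = (0*(-504))*((1 + (-5)² - 1*(-5))/(-1 - 5)) = 0*((1 + 25 + 5)/(-6)) = 0*(-⅙*31) = 0*(-31/6) = 0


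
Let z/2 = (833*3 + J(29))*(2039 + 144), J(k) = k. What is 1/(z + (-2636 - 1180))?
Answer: 1/11033432 ≈ 9.0634e-8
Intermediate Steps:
z = 11037248 (z = 2*((833*3 + 29)*(2039 + 144)) = 2*((2499 + 29)*2183) = 2*(2528*2183) = 2*5518624 = 11037248)
1/(z + (-2636 - 1180)) = 1/(11037248 + (-2636 - 1180)) = 1/(11037248 - 3816) = 1/11033432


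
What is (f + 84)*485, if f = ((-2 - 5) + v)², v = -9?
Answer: 164900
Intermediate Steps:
f = 256 (f = ((-2 - 5) - 9)² = (-7 - 9)² = (-16)² = 256)
(f + 84)*485 = (256 + 84)*485 = 340*485 = 164900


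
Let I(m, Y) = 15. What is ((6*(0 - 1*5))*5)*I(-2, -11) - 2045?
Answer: -4295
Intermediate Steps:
((6*(0 - 1*5))*5)*I(-2, -11) - 2045 = ((6*(0 - 1*5))*5)*15 - 2045 = ((6*(0 - 5))*5)*15 - 2045 = ((6*(-5))*5)*15 - 2045 = -30*5*15 - 2045 = -150*15 - 2045 = -2250 - 2045 = -4295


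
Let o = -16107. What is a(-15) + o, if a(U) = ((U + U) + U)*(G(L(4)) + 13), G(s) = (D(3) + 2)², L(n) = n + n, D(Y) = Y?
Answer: -17817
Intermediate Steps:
L(n) = 2*n
G(s) = 25 (G(s) = (3 + 2)² = 5² = 25)
a(U) = 114*U (a(U) = ((U + U) + U)*(25 + 13) = (2*U + U)*38 = (3*U)*38 = 114*U)
a(-15) + o = 114*(-15) - 16107 = -1710 - 16107 = -17817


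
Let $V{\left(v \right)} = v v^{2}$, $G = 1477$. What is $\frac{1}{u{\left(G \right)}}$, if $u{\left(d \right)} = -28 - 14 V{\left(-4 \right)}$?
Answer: $\frac{1}{868} \approx 0.0011521$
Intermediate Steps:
$V{\left(v \right)} = v^{3}$
$u{\left(d \right)} = 868$ ($u{\left(d \right)} = -28 - 14 \left(-4\right)^{3} = -28 - -896 = -28 + 896 = 868$)
$\frac{1}{u{\left(G \right)}} = \frac{1}{868}$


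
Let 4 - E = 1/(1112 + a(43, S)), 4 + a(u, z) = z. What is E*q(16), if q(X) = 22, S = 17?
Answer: 98978/1125 ≈ 87.980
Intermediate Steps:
a(u, z) = -4 + z
E = 4499/1125 (E = 4 - 1/(1112 + (-4 + 17)) = 4 - 1/(1112 + 13) = 4 - 1/1125 = 4499/1125 ≈ 3.9991)
E*q(16) = (4499/1125)*22 = 98978/1125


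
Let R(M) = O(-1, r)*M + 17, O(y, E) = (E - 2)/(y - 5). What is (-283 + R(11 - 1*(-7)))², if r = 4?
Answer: 73984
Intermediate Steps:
O(y, E) = (-2 + E)/(-5 + y)
R(M) = 17 - M/3 (R(M) = ((-2 + 4)/(-5 - 1))*M + 17 = (2/(-6))*M + 17 = (-⅙*2)*M + 17 = -M/3 + 17 = 17 - M/3)
(-283 + R(11 - 1*(-7)))² = (-283 + (17 - (11 - 1*(-7))/3))² = (-283 + (17 - (11 + 7)/3))² = (-283 + (17 - ⅓*18))² = (-283 + (17 - 6))² = (-283 + 11)² = (-272)² = 73984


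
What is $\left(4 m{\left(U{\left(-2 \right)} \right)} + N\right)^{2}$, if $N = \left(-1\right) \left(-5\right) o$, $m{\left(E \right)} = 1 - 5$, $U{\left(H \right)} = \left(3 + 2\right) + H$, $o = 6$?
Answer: $196$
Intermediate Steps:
$U{\left(H \right)} = 5 + H$
$m{\left(E \right)} = -4$ ($m{\left(E \right)} = 1 - 5 = -4$)
$N = 30$ ($N = \left(-1\right) \left(-5\right) 6 = 5 \cdot 6 = 30$)
$\left(4 m{\left(U{\left(-2 \right)} \right)} + N\right)^{2} = \left(4 \left(-4\right) + 30\right)^{2} = \left(-16 + 30\right)^{2} = 14^{2} = 196$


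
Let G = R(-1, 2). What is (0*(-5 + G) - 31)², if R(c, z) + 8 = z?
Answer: 961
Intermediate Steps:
R(c, z) = -8 + z
G = -6 (G = -8 + 2 = -6)
(0*(-5 + G) - 31)² = (0*(-5 - 6) - 31)² = (0*(-11) - 31)² = (0 - 31)² = (-31)² = 961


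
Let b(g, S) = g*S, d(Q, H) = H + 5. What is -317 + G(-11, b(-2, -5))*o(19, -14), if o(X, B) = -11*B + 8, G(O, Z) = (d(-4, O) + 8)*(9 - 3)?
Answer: 1627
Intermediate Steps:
d(Q, H) = 5 + H
b(g, S) = S*g
G(O, Z) = 78 + 6*O (G(O, Z) = ((5 + O) + 8)*(9 - 3) = (13 + O)*6 = 78 + 6*O)
o(X, B) = 8 - 11*B
-317 + G(-11, b(-2, -5))*o(19, -14) = -317 + (78 + 6*(-11))*(8 - 11*(-14)) = -317 + (78 - 66)*(8 + 154) = -317 + 12*162 = -317 + 1944 = 1627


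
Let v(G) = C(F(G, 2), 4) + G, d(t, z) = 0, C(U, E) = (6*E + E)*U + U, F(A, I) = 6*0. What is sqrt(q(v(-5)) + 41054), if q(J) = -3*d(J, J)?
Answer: sqrt(41054) ≈ 202.62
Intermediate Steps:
F(A, I) = 0
C(U, E) = U + 7*E*U (C(U, E) = (7*E)*U + U = 7*E*U + U = U + 7*E*U)
v(G) = G (v(G) = 0*(1 + 7*4) + G = 0*(1 + 28) + G = 0*29 + G = 0 + G = G)
q(J) = 0 (q(J) = -3*0 = 0)
sqrt(q(v(-5)) + 41054) = sqrt(0 + 41054) = sqrt(41054)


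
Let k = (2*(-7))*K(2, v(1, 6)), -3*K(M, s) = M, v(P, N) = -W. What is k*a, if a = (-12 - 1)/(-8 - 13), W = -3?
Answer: 52/9 ≈ 5.7778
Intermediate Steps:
v(P, N) = 3 (v(P, N) = -1*(-3) = 3)
K(M, s) = -M/3
k = 28/3 (k = (2*(-7))*(-⅓*2) = -14*(-⅔) = 28/3 ≈ 9.3333)
a = 13/21 (a = -13/(-21) = -13*(-1/21) = 13/21 ≈ 0.61905)
k*a = (28/3)*(13/21) = 52/9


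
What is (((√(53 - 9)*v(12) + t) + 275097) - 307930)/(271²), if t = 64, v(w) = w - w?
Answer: -32769/73441 ≈ -0.44619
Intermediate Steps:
v(w) = 0
(((√(53 - 9)*v(12) + t) + 275097) - 307930)/(271²) = (((√(53 - 9)*0 + 64) + 275097) - 307930)/(271²) = (((√44*0 + 64) + 275097) - 307930)/73441 = ((((2*√11)*0 + 64) + 275097) - 307930)*(1/73441) = (((0 + 64) + 275097) - 307930)*(1/73441) = ((64 + 275097) - 307930)*(1/73441) = (275161 - 307930)*(1/73441) = -32769*1/73441 = -32769/73441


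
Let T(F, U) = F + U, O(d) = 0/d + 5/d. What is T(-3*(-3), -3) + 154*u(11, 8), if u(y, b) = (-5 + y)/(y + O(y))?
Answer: 260/3 ≈ 86.667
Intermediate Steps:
O(d) = 5/d (O(d) = 0 + 5/d = 5/d)
u(y, b) = (-5 + y)/(y + 5/y)
T(-3*(-3), -3) + 154*u(11, 8) = (-3*(-3) - 3) + 154*(11*(-5 + 11)/(5 + 11**2)) = (9 - 3) + 154*(11*6/(5 + 121)) = 6 + 154*(11*6/126) = 6 + 154*(11*(1/126)*6) = 6 + 154*(11/21) = 6 + 242/3 = 260/3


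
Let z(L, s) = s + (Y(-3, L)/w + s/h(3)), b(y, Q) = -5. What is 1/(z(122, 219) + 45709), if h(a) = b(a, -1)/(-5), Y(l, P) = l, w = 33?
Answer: 11/507616 ≈ 2.1670e-5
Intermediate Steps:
h(a) = 1 (h(a) = -5/(-5) = -5*(-1/5) = 1)
z(L, s) = -1/11 + 2*s (z(L, s) = s + (-3/33 + s/1) = s + (-3*1/33 + s*1) = s + (-1/11 + s) = -1/11 + 2*s)
1/(z(122, 219) + 45709) = 1/((-1/11 + 2*219) + 45709) = 1/((-1/11 + 438) + 45709) = 1/(4817/11 + 45709) = 1/(507616/11) = 11/507616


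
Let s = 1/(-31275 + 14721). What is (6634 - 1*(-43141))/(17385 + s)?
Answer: 823975350/287791289 ≈ 2.8631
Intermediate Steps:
s = -1/16554 (s = 1/(-16554) = -1/16554 ≈ -6.0408e-5)
(6634 - 1*(-43141))/(17385 + s) = (6634 - 1*(-43141))/(17385 - 1/16554) = (6634 + 43141)/(287791289/16554) = 49775*(16554/287791289) = 823975350/287791289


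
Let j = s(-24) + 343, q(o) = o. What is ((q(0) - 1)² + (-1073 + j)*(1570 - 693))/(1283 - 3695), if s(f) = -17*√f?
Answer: 213403/804 + 14909*I*√6/1206 ≈ 265.43 + 30.281*I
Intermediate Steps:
j = 343 - 34*I*√6 (j = -34*I*√6 + 343 = 343 - 34*I*√6 ≈ 343.0 - 83.283*I)
((q(0) - 1)² + (-1073 + j)*(1570 - 693))/(1283 - 3695) = ((0 - 1)² + (-1073 + (343 - 34*I*√6))*(1570 - 693))/(1283 - 3695) = ((-1)² + (-730 - 34*I*√6)*877)/(-2412) = (1 + (-640210 - 29818*I*√6))*(-1/2412) = (-640209 - 29818*I*√6)*(-1/2412) = 213403/804 + 14909*I*√6/1206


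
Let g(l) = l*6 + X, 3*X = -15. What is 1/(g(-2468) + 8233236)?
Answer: 1/8218423 ≈ 1.2168e-7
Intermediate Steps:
X = -5 (X = (⅓)*(-15) = -5)
g(l) = -5 + 6*l (g(l) = l*6 - 5 = 6*l - 5 = -5 + 6*l)
1/(g(-2468) + 8233236) = 1/((-5 + 6*(-2468)) + 8233236) = 1/((-5 - 14808) + 8233236) = 1/(-14813 + 8233236) = 1/8218423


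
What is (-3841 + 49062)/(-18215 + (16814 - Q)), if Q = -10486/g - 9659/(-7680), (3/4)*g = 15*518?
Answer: -12849999360/398177927 ≈ -32.272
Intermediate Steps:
g = 10360 (g = 4*(15*518)/3 = (4/3)*7770 = 10360)
Q = 69767/284160 (Q = -10486/10360 - 9659/(-7680) = -10486*1/10360 - 9659*(-1/7680) = -749/740 + 9659/7680 = 69767/284160 ≈ 0.24552)
(-3841 + 49062)/(-18215 + (16814 - Q)) = (-3841 + 49062)/(-18215 + (16814 - 1*69767/284160)) = 45221/(-18215 + (16814 - 69767/284160)) = 45221/(-18215 + 4777796473/284160) = 45221/(-398177927/284160) = 45221*(-284160/398177927) = -12849999360/398177927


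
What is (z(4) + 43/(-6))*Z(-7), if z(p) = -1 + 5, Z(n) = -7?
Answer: 133/6 ≈ 22.167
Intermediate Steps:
z(p) = 4
(z(4) + 43/(-6))*Z(-7) = (4 + 43/(-6))*(-7) = (4 + 43*(-⅙))*(-7) = (4 - 43/6)*(-7) = -19/6*(-7) = 133/6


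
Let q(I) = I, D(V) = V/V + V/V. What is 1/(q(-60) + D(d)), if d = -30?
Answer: -1/58 ≈ -0.017241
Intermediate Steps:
D(V) = 2 (D(V) = 1 + 1 = 2)
1/(q(-60) + D(d)) = 1/(-60 + 2) = 1/(-58) = -1/58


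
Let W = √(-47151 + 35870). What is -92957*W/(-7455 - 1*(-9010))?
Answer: -92957*I*√11281/1555 ≈ -6349.3*I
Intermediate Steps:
W = I*√11281 (W = √(-11281) = I*√11281 ≈ 106.21*I)
-92957*W/(-7455 - 1*(-9010)) = -92957*I*√11281/(-7455 - 1*(-9010)) = -92957*I*√11281/(-7455 + 9010) = -92957*I*√11281/1555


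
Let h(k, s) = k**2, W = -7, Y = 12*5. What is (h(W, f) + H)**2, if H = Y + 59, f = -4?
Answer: 28224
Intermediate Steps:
Y = 60
H = 119 (H = 60 + 59 = 119)
(h(W, f) + H)**2 = ((-7)**2 + 119)**2 = (49 + 119)**2 = 168**2 = 28224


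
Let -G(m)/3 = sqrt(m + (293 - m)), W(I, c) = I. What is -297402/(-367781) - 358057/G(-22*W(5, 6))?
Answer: 297402/367781 + 358057*sqrt(293)/879 ≈ 6973.4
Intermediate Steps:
G(m) = -3*sqrt(293) (G(m) = -3*sqrt(m + (293 - m)) = -3*sqrt(293))
-297402/(-367781) - 358057/G(-22*W(5, 6)) = -297402/(-367781) - 358057*(-sqrt(293)/879) = -297402*(-1/367781) - (-358057)*sqrt(293)/879 = 297402/367781 + 358057*sqrt(293)/879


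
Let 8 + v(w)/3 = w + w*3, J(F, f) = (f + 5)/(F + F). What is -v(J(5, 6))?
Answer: 54/5 ≈ 10.800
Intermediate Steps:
J(F, f) = (5 + f)/(2*F) (J(F, f) = (5 + f)/((2*F)) = (5 + f)*(1/(2*F)) = (5 + f)/(2*F))
v(w) = -24 + 12*w (v(w) = -24 + 3*(w + w*3) = -24 + 3*(w + 3*w) = -24 + 3*(4*w) = -24 + 12*w)
-v(J(5, 6)) = -(-24 + 12*((½)*(5 + 6)/5)) = -(-24 + 12*((½)*(⅕)*11)) = -(-24 + 12*(11/10)) = -(-24 + 66/5) = -1*(-54/5) = 54/5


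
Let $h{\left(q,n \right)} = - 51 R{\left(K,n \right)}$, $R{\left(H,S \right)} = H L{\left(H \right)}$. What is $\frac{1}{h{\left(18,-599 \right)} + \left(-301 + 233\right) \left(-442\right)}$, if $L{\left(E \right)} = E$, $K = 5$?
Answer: $\frac{1}{28781} \approx 3.4745 \cdot 10^{-5}$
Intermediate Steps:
$R{\left(H,S \right)} = H^{2}$ ($R{\left(H,S \right)} = H H = H^{2}$)
$h{\left(q,n \right)} = -1275$ ($h{\left(q,n \right)} = - 51 \cdot 5^{2} = \left(-51\right) 25 = -1275$)
$\frac{1}{h{\left(18,-599 \right)} + \left(-301 + 233\right) \left(-442\right)} = \frac{1}{-1275 + \left(-301 + 233\right) \left(-442\right)} = \frac{1}{-1275 - -30056} = \frac{1}{-1275 + 30056} = \frac{1}{28781}$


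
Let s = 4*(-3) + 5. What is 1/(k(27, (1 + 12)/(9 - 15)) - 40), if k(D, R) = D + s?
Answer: -1/20 ≈ -0.050000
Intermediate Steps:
s = -7 (s = -12 + 5 = -7)
k(D, R) = -7 + D (k(D, R) = D - 7 = -7 + D)
1/(k(27, (1 + 12)/(9 - 15)) - 40) = 1/((-7 + 27) - 40) = 1/(20 - 40) = 1/(-20) = -1/20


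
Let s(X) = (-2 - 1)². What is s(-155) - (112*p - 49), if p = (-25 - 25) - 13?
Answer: 7114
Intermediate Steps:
s(X) = 9 (s(X) = (-3)² = 9)
p = -63 (p = -50 - 13 = -63)
s(-155) - (112*p - 49) = 9 - (112*(-63) - 49) = 9 - (-7056 - 49) = 9 - 1*(-7105) = 9 + 7105 = 7114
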